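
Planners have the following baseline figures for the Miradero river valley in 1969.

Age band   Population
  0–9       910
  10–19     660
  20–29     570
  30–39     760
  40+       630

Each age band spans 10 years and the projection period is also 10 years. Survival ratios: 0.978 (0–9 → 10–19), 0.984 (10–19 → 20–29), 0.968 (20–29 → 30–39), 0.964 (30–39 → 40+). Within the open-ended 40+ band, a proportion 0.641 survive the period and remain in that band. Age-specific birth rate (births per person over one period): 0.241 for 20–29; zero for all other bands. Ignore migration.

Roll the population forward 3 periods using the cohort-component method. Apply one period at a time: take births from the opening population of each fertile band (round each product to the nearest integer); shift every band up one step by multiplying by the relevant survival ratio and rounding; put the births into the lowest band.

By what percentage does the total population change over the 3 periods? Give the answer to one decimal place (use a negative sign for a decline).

Numbering the bands 1..5 from youngest to oldest:
Period 1.
Births: 570 * 0.241 = 137
Band 2: 910 * 0.978 = 890
Band 3: 660 * 0.984 = 649
Band 4: 570 * 0.968 = 552
Band 5: 760 * 0.964 + 630 * 0.641 = 733 + 404 = 1137
Giving 137 / 890 / 649 / 552 / 1137.
Period 2.
Births: 649 * 0.241 = 156
Band 2: 137 * 0.978 = 134
Band 3: 890 * 0.984 = 876
Band 4: 649 * 0.968 = 628
Band 5: 552 * 0.964 + 1137 * 0.641 = 532 + 729 = 1261
Giving 156 / 134 / 876 / 628 / 1261.
Period 3.
Births: 876 * 0.241 = 211
Band 2: 156 * 0.978 = 153
Band 3: 134 * 0.984 = 132
Band 4: 876 * 0.968 = 848
Band 5: 628 * 0.964 + 1261 * 0.641 = 605 + 808 = 1413
Giving 211 / 153 / 132 / 848 / 1413.
Total: 3530 → 2757; change = -773; percentage change = -21.9%

-21.9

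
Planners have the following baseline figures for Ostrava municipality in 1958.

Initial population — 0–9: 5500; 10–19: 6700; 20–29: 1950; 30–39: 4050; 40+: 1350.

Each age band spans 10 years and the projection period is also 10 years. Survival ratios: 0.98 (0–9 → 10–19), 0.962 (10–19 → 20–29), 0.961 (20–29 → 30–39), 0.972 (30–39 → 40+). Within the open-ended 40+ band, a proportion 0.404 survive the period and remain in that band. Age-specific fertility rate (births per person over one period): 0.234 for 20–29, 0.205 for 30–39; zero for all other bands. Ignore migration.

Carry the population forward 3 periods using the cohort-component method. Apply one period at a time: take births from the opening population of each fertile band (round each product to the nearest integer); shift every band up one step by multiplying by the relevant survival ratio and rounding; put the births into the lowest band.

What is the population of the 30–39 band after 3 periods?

Period 1:
Births: 1950 × 0.234 = 456, 4050 × 0.205 = 830 ⇒ total 1286
10–19: 5500 × 0.98 = 5390
20–29: 6700 × 0.962 = 6445
30–39: 1950 × 0.961 = 1874
40+: 4050 × 0.972 + 1350 × 0.404 = 3937 + 545 = 4482
Population now: 0–9=1286, 10–19=5390, 20–29=6445, 30–39=1874, 40+=4482
Period 2:
Births: 6445 × 0.234 = 1508, 1874 × 0.205 = 384 ⇒ total 1892
10–19: 1286 × 0.98 = 1260
20–29: 5390 × 0.962 = 5185
30–39: 6445 × 0.961 = 6194
40+: 1874 × 0.972 + 4482 × 0.404 = 1822 + 1811 = 3633
Population now: 0–9=1892, 10–19=1260, 20–29=5185, 30–39=6194, 40+=3633
Period 3:
Births: 5185 × 0.234 = 1213, 6194 × 0.205 = 1270 ⇒ total 2483
10–19: 1892 × 0.98 = 1854
20–29: 1260 × 0.962 = 1212
30–39: 5185 × 0.961 = 4983
40+: 6194 × 0.972 + 3633 × 0.404 = 6021 + 1468 = 7489
Population now: 0–9=2483, 10–19=1854, 20–29=1212, 30–39=4983, 40+=7489

4983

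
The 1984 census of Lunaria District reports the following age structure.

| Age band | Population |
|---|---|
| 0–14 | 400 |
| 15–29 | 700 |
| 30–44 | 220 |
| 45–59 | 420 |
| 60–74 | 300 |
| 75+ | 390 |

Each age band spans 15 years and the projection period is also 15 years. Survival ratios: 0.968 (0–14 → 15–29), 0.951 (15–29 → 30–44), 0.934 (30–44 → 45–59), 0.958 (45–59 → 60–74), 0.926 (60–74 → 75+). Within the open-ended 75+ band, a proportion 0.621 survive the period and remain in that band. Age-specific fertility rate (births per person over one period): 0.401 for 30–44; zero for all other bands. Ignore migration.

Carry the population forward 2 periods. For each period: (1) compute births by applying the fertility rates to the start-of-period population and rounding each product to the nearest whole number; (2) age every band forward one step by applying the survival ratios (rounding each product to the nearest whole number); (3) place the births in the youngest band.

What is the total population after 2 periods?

Period 1.
Births: 220 * 0.401 = 88
15–29: 400 * 0.968 = 387
30–44: 700 * 0.951 = 666
45–59: 220 * 0.934 = 205
60–74: 420 * 0.958 = 402
75+: 300 * 0.926 + 390 * 0.621 = 278 + 242 = 520
→ [88, 387, 666, 205, 402, 520]
Period 2.
Births: 666 * 0.401 = 267
15–29: 88 * 0.968 = 85
30–44: 387 * 0.951 = 368
45–59: 666 * 0.934 = 622
60–74: 205 * 0.958 = 196
75+: 402 * 0.926 + 520 * 0.621 = 372 + 323 = 695
→ [267, 85, 368, 622, 196, 695]
Total after period 2: 267 + 85 + 368 + 622 + 196 + 695 = 2233

2233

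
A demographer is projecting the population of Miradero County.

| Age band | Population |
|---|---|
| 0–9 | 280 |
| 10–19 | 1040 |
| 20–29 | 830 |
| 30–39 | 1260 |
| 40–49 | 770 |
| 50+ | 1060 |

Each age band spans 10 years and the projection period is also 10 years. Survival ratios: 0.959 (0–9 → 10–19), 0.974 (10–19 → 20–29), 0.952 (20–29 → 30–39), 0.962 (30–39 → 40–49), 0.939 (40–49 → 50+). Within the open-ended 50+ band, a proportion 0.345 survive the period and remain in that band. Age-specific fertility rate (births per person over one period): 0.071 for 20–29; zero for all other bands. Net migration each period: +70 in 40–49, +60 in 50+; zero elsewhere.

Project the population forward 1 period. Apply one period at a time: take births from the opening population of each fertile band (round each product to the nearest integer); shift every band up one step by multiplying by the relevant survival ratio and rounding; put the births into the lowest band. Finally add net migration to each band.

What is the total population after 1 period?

Period 1:
Births: 830 * 0.071 = 59
10–19: 280 * 0.959 = 269
20–29: 1040 * 0.974 = 1013
30–39: 830 * 0.952 = 790
40–49: 1260 * 0.962 = 1212
50+: 770 * 0.939 + 1060 * 0.345 = 723 + 366 = 1089
Net migration: 40–49 + 70 → 1282; 50+ + 60 → 1149
Population now: 0–9=59, 10–19=269, 20–29=1013, 30–39=790, 40–49=1282, 50+=1149
Total after period 1: 59 + 269 + 1013 + 790 + 1282 + 1149 = 4562

4562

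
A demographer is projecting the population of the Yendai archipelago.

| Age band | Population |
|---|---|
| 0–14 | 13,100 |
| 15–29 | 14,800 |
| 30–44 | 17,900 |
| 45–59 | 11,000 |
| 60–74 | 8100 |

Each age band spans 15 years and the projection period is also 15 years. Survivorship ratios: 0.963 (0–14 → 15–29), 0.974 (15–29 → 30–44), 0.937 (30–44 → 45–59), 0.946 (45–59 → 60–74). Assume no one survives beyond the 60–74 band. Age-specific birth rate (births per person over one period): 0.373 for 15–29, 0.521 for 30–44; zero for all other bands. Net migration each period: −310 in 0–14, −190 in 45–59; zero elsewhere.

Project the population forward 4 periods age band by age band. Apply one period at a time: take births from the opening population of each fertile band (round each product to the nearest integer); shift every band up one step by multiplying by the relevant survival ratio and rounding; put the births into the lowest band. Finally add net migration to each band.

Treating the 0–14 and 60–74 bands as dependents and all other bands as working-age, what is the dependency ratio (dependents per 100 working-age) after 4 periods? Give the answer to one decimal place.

62.9

Numbering the bands 1..5 from youngest to oldest:
After projecting period 1:
Births: 14800 × 0.373 = 5520 ; 17900 × 0.521 = 9326 — total 14846
Band 2: 13100 × 0.963 = 12615
Band 3: 14800 × 0.974 = 14415
Band 4: 17900 × 0.937 = 16772
Band 5: 11000 × 0.946 = 10406
Net migration: Band 1 − 310 → 14536; Band 4 − 190 → 16582
Population now: 0–14=14536, 15–29=12615, 30–44=14415, 45–59=16582, 60–74=10406
After projecting period 2:
Births: 12615 × 0.373 = 4705 ; 14415 × 0.521 = 7510 — total 12215
Band 2: 14536 × 0.963 = 13998
Band 3: 12615 × 0.974 = 12287
Band 4: 14415 × 0.937 = 13507
Band 5: 16582 × 0.946 = 15687
Net migration: Band 1 − 310 → 11905; Band 4 − 190 → 13317
Population now: 0–14=11905, 15–29=13998, 30–44=12287, 45–59=13317, 60–74=15687
After projecting period 3:
Births: 13998 × 0.373 = 5221 ; 12287 × 0.521 = 6402 — total 11623
Band 2: 11905 × 0.963 = 11465
Band 3: 13998 × 0.974 = 13634
Band 4: 12287 × 0.937 = 11513
Band 5: 13317 × 0.946 = 12598
Net migration: Band 1 − 310 → 11313; Band 4 − 190 → 11323
Population now: 0–14=11313, 15–29=11465, 30–44=13634, 45–59=11323, 60–74=12598
After projecting period 4:
Births: 11465 × 0.373 = 4276 ; 13634 × 0.521 = 7103 — total 11379
Band 2: 11313 × 0.963 = 10894
Band 3: 11465 × 0.974 = 11167
Band 4: 13634 × 0.937 = 12775
Band 5: 11323 × 0.946 = 10712
Net migration: Band 1 − 310 → 11069; Band 4 − 190 → 12585
Population now: 0–14=11069, 15–29=10894, 30–44=11167, 45–59=12585, 60–74=10712
Dependents (band 0–14 + band 60–74) = 11069 + 10712 = 21781; working-age = 34646; ratio = 21781/34646 × 100 = 62.9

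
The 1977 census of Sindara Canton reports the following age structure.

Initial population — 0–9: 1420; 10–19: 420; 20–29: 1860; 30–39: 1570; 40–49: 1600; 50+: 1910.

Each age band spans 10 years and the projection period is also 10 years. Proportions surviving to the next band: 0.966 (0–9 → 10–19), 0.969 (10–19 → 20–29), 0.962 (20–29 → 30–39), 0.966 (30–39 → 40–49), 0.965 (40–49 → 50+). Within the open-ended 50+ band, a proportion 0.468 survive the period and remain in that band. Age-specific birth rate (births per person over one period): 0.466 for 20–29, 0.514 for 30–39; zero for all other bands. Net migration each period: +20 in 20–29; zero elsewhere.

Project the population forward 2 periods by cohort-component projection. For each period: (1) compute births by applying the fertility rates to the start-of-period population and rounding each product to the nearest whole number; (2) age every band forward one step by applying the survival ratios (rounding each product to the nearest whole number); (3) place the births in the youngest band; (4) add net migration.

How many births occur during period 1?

(Bands numbered youngest = 1 to oldest = 6.)
[period 1]
Births: 1860 * 0.466 = 867 ; 1570 * 0.514 = 807 → 1674
Band 2: 1420 * 0.966 = 1372
Band 3: 420 * 0.969 = 407
Band 4: 1860 * 0.962 = 1789
Band 5: 1570 * 0.966 = 1517
Band 6: 1600 * 0.965 + 1910 * 0.468 = 1544 + 894 = 2438
Net migration: Band 3 + 20 → 427
Population now: 0–9=1674, 10–19=1372, 20–29=427, 30–39=1789, 40–49=1517, 50+=2438

1674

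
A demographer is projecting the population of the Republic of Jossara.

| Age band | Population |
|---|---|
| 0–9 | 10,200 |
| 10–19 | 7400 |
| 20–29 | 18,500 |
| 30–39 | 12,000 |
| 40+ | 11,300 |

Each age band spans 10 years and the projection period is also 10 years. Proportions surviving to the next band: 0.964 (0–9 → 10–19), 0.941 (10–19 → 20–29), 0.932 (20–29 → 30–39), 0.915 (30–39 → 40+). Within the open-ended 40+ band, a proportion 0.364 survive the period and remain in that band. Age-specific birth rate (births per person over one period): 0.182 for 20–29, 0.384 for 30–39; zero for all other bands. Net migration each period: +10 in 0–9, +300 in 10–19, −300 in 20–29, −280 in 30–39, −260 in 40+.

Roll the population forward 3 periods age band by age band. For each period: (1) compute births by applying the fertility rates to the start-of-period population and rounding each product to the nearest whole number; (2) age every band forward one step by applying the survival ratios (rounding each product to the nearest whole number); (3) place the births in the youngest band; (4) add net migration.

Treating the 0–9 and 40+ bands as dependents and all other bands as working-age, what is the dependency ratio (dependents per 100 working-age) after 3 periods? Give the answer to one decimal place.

After projecting period 1:
Births: 18500 * 0.182 = 3367  |  12000 * 0.384 = 4608 → total 7975
10–19: 10200 * 0.964 = 9833
20–29: 7400 * 0.941 = 6963
30–39: 18500 * 0.932 = 17242
40+: 12000 * 0.915 + 11300 * 0.364 = 10980 + 4113 = 15093
Net migration: 0–9 + 10 → 7985; 10–19 + 300 → 10133; 20–29 − 300 → 6663; 30–39 − 280 → 16962; 40+ − 260 → 14833
End of period: [7985, 10133, 6663, 16962, 14833]
After projecting period 2:
Births: 6663 * 0.182 = 1213  |  16962 * 0.384 = 6513 → total 7726
10–19: 7985 * 0.964 = 7698
20–29: 10133 * 0.941 = 9535
30–39: 6663 * 0.932 = 6210
40+: 16962 * 0.915 + 14833 * 0.364 = 15520 + 5399 = 20919
Net migration: 0–9 + 10 → 7736; 10–19 + 300 → 7998; 20–29 − 300 → 9235; 30–39 − 280 → 5930; 40+ − 260 → 20659
End of period: [7736, 7998, 9235, 5930, 20659]
After projecting period 3:
Births: 9235 * 0.182 = 1681  |  5930 * 0.384 = 2277 → total 3958
10–19: 7736 * 0.964 = 7458
20–29: 7998 * 0.941 = 7526
30–39: 9235 * 0.932 = 8607
40+: 5930 * 0.915 + 20659 * 0.364 = 5426 + 7520 = 12946
Net migration: 0–9 + 10 → 3968; 10–19 + 300 → 7758; 20–29 − 300 → 7226; 30–39 − 280 → 8327; 40+ − 260 → 12686
End of period: [3968, 7758, 7226, 8327, 12686]
Dependents (band 0–9 + band 40+) = 3968 + 12686 = 16654; working-age = 23311; ratio = 16654/23311 × 100 = 71.4

71.4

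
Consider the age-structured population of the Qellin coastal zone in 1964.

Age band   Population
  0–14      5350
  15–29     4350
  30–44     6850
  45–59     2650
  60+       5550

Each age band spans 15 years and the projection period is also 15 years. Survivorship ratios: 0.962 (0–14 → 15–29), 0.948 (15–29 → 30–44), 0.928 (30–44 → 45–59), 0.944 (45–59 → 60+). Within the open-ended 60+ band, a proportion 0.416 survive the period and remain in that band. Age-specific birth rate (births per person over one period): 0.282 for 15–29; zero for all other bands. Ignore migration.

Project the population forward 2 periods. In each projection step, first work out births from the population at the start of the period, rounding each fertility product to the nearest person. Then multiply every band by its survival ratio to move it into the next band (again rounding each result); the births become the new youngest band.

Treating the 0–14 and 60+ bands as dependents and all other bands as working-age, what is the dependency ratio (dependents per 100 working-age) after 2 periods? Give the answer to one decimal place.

95.6

Call the bands 1 to 5, youngest first.
[period 1]
Births: 4350 × 0.282 = 1227
Band 2: 5350 × 0.962 = 5147
Band 3: 4350 × 0.948 = 4124
Band 4: 6850 × 0.928 = 6357
Band 5: 2650 × 0.944 + 5550 × 0.416 = 2502 + 2309 = 4811
Giving 1227 / 5147 / 4124 / 6357 / 4811.
[period 2]
Births: 5147 × 0.282 = 1451
Band 2: 1227 × 0.962 = 1180
Band 3: 5147 × 0.948 = 4879
Band 4: 4124 × 0.928 = 3827
Band 5: 6357 × 0.944 + 4811 × 0.416 = 6001 + 2001 = 8002
Giving 1451 / 1180 / 4879 / 3827 / 8002.
Dependents (band 0–14 + band 60+) = 1451 + 8002 = 9453; working-age = 9886; ratio = 9453/9886 × 100 = 95.6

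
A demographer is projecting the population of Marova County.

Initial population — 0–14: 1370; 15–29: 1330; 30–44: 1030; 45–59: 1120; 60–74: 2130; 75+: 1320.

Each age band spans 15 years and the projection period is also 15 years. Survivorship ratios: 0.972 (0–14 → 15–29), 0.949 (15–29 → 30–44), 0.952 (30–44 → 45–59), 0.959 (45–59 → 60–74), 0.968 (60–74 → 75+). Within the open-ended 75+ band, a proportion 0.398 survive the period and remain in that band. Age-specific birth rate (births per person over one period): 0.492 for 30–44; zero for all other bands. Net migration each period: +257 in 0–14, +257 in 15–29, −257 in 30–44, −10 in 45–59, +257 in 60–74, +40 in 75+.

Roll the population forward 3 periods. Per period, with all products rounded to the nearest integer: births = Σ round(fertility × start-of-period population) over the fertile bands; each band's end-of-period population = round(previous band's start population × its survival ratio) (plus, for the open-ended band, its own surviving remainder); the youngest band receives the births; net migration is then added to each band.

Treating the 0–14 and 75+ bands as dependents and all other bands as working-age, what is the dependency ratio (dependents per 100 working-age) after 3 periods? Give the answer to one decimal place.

Period 1:
Births: 1030 × 0.492 = 507
15–29: 1370 × 0.972 = 1332
30–44: 1330 × 0.949 = 1262
45–59: 1030 × 0.952 = 981
60–74: 1120 × 0.959 = 1074
75+: 2130 × 0.968 + 1320 × 0.398 = 2062 + 525 = 2587
Net migration: 0–14 + 257 → 764; 15–29 + 257 → 1589; 30–44 − 257 → 1005; 45–59 − 10 → 971; 60–74 + 257 → 1331; 75+ + 40 → 2627
Population now: 0–14=764, 15–29=1589, 30–44=1005, 45–59=971, 60–74=1331, 75+=2627
Period 2:
Births: 1005 × 0.492 = 494
15–29: 764 × 0.972 = 743
30–44: 1589 × 0.949 = 1508
45–59: 1005 × 0.952 = 957
60–74: 971 × 0.959 = 931
75+: 1331 × 0.968 + 2627 × 0.398 = 1288 + 1046 = 2334
Net migration: 0–14 + 257 → 751; 15–29 + 257 → 1000; 30–44 − 257 → 1251; 45–59 − 10 → 947; 60–74 + 257 → 1188; 75+ + 40 → 2374
Population now: 0–14=751, 15–29=1000, 30–44=1251, 45–59=947, 60–74=1188, 75+=2374
Period 3:
Births: 1251 × 0.492 = 615
15–29: 751 × 0.972 = 730
30–44: 1000 × 0.949 = 949
45–59: 1251 × 0.952 = 1191
60–74: 947 × 0.959 = 908
75+: 1188 × 0.968 + 2374 × 0.398 = 1150 + 945 = 2095
Net migration: 0–14 + 257 → 872; 15–29 + 257 → 987; 30–44 − 257 → 692; 45–59 − 10 → 1181; 60–74 + 257 → 1165; 75+ + 40 → 2135
Population now: 0–14=872, 15–29=987, 30–44=692, 45–59=1181, 60–74=1165, 75+=2135
Dependents (band 0–14 + band 75+) = 872 + 2135 = 3007; working-age = 4025; ratio = 3007/4025 × 100 = 74.7

74.7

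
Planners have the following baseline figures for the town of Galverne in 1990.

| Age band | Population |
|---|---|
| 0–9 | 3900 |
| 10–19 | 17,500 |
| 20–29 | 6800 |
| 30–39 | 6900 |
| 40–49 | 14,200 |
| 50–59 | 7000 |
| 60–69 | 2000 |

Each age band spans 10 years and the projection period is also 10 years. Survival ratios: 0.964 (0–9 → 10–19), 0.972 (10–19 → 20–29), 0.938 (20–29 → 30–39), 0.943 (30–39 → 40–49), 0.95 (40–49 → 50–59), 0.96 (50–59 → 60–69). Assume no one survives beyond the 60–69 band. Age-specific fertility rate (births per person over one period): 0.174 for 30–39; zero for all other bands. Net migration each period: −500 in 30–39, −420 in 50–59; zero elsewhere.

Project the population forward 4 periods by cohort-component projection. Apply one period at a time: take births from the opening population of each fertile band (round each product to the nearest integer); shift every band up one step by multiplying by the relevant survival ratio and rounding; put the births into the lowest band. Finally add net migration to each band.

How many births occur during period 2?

1023

Call the bands 1 to 7, youngest first.
After projecting period 1:
Births: 6900 * 0.174 = 1201
Band 2: 3900 * 0.964 = 3760
Band 3: 17500 * 0.972 = 17010
Band 4: 6800 * 0.938 = 6378
Band 5: 6900 * 0.943 = 6507
Band 6: 14200 * 0.95 = 13490
Band 7: 7000 * 0.96 = 6720
Net migration: Band 4 − 500 → 5878; Band 6 − 420 → 13070
Population now: 0–9=1201, 10–19=3760, 20–29=17010, 30–39=5878, 40–49=6507, 50–59=13070, 60–69=6720
After projecting period 2:
Births: 5878 * 0.174 = 1023
Band 2: 1201 * 0.964 = 1158
Band 3: 3760 * 0.972 = 3655
Band 4: 17010 * 0.938 = 15955
Band 5: 5878 * 0.943 = 5543
Band 6: 6507 * 0.95 = 6182
Band 7: 13070 * 0.96 = 12547
Net migration: Band 4 − 500 → 15455; Band 6 − 420 → 5762
Population now: 0–9=1023, 10–19=1158, 20–29=3655, 30–39=15455, 40–49=5543, 50–59=5762, 60–69=12547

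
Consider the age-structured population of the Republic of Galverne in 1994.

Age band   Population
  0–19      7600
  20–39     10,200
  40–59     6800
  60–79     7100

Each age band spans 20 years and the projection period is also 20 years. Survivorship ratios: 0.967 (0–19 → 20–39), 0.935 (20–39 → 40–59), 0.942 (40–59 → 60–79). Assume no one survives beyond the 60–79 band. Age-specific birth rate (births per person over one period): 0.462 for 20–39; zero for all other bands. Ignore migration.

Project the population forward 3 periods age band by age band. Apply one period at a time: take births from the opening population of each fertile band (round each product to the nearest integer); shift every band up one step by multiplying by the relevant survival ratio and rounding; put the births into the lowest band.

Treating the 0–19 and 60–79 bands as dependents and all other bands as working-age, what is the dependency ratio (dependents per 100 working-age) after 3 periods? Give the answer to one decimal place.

Period 1.
Births: 10200 × 0.462 = 4712
20–39: 7600 × 0.967 = 7349
40–59: 10200 × 0.935 = 9537
60–79: 6800 × 0.942 = 6406
→ [4712, 7349, 9537, 6406]
Period 2.
Births: 7349 × 0.462 = 3395
20–39: 4712 × 0.967 = 4557
40–59: 7349 × 0.935 = 6871
60–79: 9537 × 0.942 = 8984
→ [3395, 4557, 6871, 8984]
Period 3.
Births: 4557 × 0.462 = 2105
20–39: 3395 × 0.967 = 3283
40–59: 4557 × 0.935 = 4261
60–79: 6871 × 0.942 = 6472
→ [2105, 3283, 4261, 6472]
Dependents (band 0–19 + band 60–79) = 2105 + 6472 = 8577; working-age = 7544; ratio = 8577/7544 × 100 = 113.7

113.7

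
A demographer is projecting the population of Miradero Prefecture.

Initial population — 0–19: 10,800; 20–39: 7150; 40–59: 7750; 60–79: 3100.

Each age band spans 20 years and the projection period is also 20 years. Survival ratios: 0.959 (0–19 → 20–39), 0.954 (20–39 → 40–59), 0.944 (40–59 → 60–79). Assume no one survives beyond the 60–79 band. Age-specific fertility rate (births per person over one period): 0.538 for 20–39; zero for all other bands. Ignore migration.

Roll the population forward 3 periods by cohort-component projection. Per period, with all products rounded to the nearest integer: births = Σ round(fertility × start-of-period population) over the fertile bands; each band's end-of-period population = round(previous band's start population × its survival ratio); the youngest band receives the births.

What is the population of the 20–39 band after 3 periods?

5344

Period 1.
Births: 7150 * 0.538 = 3847
20–39: 10800 * 0.959 = 10357
40–59: 7150 * 0.954 = 6821
60–79: 7750 * 0.944 = 7316
End of period: [3847, 10357, 6821, 7316]
Period 2.
Births: 10357 * 0.538 = 5572
20–39: 3847 * 0.959 = 3689
40–59: 10357 * 0.954 = 9881
60–79: 6821 * 0.944 = 6439
End of period: [5572, 3689, 9881, 6439]
Period 3.
Births: 3689 * 0.538 = 1985
20–39: 5572 * 0.959 = 5344
40–59: 3689 * 0.954 = 3519
60–79: 9881 * 0.944 = 9328
End of period: [1985, 5344, 3519, 9328]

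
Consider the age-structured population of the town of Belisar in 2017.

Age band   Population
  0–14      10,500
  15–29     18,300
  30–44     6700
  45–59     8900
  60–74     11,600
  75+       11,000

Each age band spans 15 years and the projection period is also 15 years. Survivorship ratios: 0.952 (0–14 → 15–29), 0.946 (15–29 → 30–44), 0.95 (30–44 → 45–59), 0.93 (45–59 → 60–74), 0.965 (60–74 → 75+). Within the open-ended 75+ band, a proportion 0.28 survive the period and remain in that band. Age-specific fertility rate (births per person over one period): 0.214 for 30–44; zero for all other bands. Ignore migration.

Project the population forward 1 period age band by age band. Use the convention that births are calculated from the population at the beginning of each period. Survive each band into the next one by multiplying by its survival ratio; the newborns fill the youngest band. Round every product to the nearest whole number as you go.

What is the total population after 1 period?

Period 1.
Births: 6700 × 0.214 = 1434
15–29: 10500 × 0.952 = 9996
30–44: 18300 × 0.946 = 17312
45–59: 6700 × 0.95 = 6365
60–74: 8900 × 0.93 = 8277
75+: 11600 × 0.965 + 11000 × 0.28 = 11194 + 3080 = 14274
→ [1434, 9996, 17312, 6365, 8277, 14274]
Total after period 1: 1434 + 9996 + 17312 + 6365 + 8277 + 14274 = 57658

57658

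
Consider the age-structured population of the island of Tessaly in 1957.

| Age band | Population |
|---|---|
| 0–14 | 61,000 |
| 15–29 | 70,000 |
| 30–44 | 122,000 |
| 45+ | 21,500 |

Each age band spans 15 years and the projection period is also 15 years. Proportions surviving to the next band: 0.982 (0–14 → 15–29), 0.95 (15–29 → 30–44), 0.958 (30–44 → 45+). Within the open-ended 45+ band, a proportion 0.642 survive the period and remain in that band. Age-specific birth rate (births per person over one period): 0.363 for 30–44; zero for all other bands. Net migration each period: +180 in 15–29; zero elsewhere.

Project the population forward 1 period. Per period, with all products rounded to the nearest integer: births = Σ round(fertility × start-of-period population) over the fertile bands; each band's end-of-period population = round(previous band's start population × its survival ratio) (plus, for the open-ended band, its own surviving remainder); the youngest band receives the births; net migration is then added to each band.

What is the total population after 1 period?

301547

Numbering the bands 1..4 from youngest to oldest:
Period 1:
Births: 122000 × 0.363 = 44286
Band 2: 61000 × 0.982 = 59902
Band 3: 70000 × 0.95 = 66500
Band 4: 122000 × 0.958 + 21500 × 0.642 = 116876 + 13803 = 130679
Net migration: Band 2 + 180 → 60082
Population now: 0–14=44286, 15–29=60082, 30–44=66500, 45+=130679
Total after period 1: 44286 + 60082 + 66500 + 130679 = 301547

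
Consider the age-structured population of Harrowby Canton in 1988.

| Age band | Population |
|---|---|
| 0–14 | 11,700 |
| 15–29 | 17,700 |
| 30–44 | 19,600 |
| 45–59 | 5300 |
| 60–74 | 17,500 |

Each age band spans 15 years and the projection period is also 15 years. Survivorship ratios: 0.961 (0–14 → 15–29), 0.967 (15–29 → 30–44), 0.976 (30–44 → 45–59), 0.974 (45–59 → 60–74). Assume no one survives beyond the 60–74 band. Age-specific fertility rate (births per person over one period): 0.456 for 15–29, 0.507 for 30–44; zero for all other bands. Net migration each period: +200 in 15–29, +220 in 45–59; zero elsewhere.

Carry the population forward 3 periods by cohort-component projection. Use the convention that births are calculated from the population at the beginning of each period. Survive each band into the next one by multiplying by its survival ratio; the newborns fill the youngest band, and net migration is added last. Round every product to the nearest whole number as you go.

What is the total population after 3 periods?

Numbering the bands 1..5 from youngest to oldest:
[period 1]
Births: 17700 × 0.456 = 8071 ; 19600 × 0.507 = 9937 → 18008
Band 2: 11700 × 0.961 = 11244
Band 3: 17700 × 0.967 = 17116
Band 4: 19600 × 0.976 = 19130
Band 5: 5300 × 0.974 = 5162
Net migration: Band 2 + 200 → 11444; Band 4 + 220 → 19350
→ [18008, 11444, 17116, 19350, 5162]
[period 2]
Births: 11444 × 0.456 = 5218 ; 17116 × 0.507 = 8678 → 13896
Band 2: 18008 × 0.961 = 17306
Band 3: 11444 × 0.967 = 11066
Band 4: 17116 × 0.976 = 16705
Band 5: 19350 × 0.974 = 18847
Net migration: Band 2 + 200 → 17506; Band 4 + 220 → 16925
→ [13896, 17506, 11066, 16925, 18847]
[period 3]
Births: 17506 × 0.456 = 7983 ; 11066 × 0.507 = 5610 → 13593
Band 2: 13896 × 0.961 = 13354
Band 3: 17506 × 0.967 = 16928
Band 4: 11066 × 0.976 = 10800
Band 5: 16925 × 0.974 = 16485
Net migration: Band 2 + 200 → 13554; Band 4 + 220 → 11020
→ [13593, 13554, 16928, 11020, 16485]
Total after period 3: 13593 + 13554 + 16928 + 11020 + 16485 = 71580

71580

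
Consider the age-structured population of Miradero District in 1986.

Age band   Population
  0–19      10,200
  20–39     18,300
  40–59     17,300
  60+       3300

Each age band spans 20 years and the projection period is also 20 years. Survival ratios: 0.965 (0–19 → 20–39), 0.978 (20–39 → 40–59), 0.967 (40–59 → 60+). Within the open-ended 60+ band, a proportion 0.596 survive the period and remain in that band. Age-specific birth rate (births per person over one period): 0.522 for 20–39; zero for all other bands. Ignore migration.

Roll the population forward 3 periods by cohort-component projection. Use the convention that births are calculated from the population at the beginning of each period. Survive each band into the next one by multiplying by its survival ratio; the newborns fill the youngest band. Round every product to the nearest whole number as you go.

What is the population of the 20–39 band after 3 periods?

4958

[period 1]
Births: 18300 * 0.522 = 9553
20–39: 10200 * 0.965 = 9843
40–59: 18300 * 0.978 = 17897
60+: 17300 * 0.967 + 3300 * 0.596 = 16729 + 1967 = 18696
Population now: 0–19=9553, 20–39=9843, 40–59=17897, 60+=18696
[period 2]
Births: 9843 * 0.522 = 5138
20–39: 9553 * 0.965 = 9219
40–59: 9843 * 0.978 = 9626
60+: 17897 * 0.967 + 18696 * 0.596 = 17306 + 11143 = 28449
Population now: 0–19=5138, 20–39=9219, 40–59=9626, 60+=28449
[period 3]
Births: 9219 * 0.522 = 4812
20–39: 5138 * 0.965 = 4958
40–59: 9219 * 0.978 = 9016
60+: 9626 * 0.967 + 28449 * 0.596 = 9308 + 16956 = 26264
Population now: 0–19=4812, 20–39=4958, 40–59=9016, 60+=26264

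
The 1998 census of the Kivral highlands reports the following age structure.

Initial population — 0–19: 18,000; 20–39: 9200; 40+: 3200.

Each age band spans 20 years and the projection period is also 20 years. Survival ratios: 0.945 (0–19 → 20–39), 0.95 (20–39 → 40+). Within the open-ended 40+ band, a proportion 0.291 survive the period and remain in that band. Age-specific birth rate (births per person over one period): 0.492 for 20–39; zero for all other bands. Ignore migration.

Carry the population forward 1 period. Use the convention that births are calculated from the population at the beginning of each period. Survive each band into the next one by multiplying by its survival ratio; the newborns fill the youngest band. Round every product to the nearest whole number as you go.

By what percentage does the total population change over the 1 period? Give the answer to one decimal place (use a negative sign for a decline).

2.7

Period 1.
Births: 9200 × 0.492 = 4526
20–39: 18000 × 0.945 = 17010
40+: 9200 × 0.95 + 3200 × 0.291 = 8740 + 931 = 9671
End of period: [4526, 17010, 9671]
Total: 30400 → 31207; change = 807; percentage change = 2.7%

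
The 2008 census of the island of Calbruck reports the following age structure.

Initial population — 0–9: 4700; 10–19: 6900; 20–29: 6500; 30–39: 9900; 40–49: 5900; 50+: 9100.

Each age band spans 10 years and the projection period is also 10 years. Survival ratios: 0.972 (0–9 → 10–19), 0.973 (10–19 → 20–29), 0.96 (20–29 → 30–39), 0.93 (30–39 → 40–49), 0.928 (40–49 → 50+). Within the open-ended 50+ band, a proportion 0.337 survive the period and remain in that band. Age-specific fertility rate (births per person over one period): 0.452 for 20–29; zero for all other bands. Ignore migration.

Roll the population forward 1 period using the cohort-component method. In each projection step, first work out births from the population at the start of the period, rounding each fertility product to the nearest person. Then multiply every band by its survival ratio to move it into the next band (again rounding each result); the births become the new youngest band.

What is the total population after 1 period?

Numbering the bands 1..6 from youngest to oldest:
— Period 1 —
Births: 6500 × 0.452 = 2938
Band 2: 4700 × 0.972 = 4568
Band 3: 6900 × 0.973 = 6714
Band 4: 6500 × 0.96 = 6240
Band 5: 9900 × 0.93 = 9207
Band 6: 5900 × 0.928 + 9100 × 0.337 = 5475 + 3067 = 8542
Giving 2938 / 4568 / 6714 / 6240 / 9207 / 8542.
Total after period 1: 2938 + 4568 + 6714 + 6240 + 9207 + 8542 = 38209

38209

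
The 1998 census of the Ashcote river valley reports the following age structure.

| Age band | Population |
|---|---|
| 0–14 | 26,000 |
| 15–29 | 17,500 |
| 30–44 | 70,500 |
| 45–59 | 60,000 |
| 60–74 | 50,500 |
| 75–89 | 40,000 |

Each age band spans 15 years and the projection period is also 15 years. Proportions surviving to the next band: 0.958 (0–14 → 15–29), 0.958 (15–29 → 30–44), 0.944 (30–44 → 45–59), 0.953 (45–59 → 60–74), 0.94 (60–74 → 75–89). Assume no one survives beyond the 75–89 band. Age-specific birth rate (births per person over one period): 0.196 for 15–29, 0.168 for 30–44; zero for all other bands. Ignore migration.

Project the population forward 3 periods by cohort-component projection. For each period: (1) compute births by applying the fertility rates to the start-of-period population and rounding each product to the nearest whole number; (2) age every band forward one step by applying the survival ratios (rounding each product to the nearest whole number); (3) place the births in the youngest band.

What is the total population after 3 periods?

After projecting period 1:
Births: 17500 × 0.196 = 3430  |  70500 × 0.168 = 11844 → total 15274
15–29: 26000 × 0.958 = 24908
30–44: 17500 × 0.958 = 16765
45–59: 70500 × 0.944 = 66552
60–74: 60000 × 0.953 = 57180
75–89: 50500 × 0.94 = 47470
Giving 15274 / 24908 / 16765 / 66552 / 57180 / 47470.
After projecting period 2:
Births: 24908 × 0.196 = 4882  |  16765 × 0.168 = 2817 → total 7699
15–29: 15274 × 0.958 = 14632
30–44: 24908 × 0.958 = 23862
45–59: 16765 × 0.944 = 15826
60–74: 66552 × 0.953 = 63424
75–89: 57180 × 0.94 = 53749
Giving 7699 / 14632 / 23862 / 15826 / 63424 / 53749.
After projecting period 3:
Births: 14632 × 0.196 = 2868  |  23862 × 0.168 = 4009 → total 6877
15–29: 7699 × 0.958 = 7376
30–44: 14632 × 0.958 = 14017
45–59: 23862 × 0.944 = 22526
60–74: 15826 × 0.953 = 15082
75–89: 63424 × 0.94 = 59619
Giving 6877 / 7376 / 14017 / 22526 / 15082 / 59619.
Total after period 3: 6877 + 7376 + 14017 + 22526 + 15082 + 59619 = 125497

125497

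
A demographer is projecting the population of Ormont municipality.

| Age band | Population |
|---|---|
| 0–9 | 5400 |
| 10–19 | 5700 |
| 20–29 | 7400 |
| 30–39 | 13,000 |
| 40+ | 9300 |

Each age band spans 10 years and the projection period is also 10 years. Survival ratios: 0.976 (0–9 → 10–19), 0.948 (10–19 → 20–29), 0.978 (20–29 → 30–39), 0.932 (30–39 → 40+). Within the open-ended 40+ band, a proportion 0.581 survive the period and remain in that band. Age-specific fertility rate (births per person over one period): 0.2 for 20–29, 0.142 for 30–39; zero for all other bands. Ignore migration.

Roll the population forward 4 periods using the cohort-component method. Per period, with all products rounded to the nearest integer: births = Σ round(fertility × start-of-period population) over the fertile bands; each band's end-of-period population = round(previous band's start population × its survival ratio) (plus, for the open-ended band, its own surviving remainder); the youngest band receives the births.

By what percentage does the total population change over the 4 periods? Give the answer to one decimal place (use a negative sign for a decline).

-48.3

Period 1.
Births: 7400 * 0.2 = 1480  |  13000 * 0.142 = 1846 → 3326
10–19: 5400 * 0.976 = 5270
20–29: 5700 * 0.948 = 5404
30–39: 7400 * 0.978 = 7237
40+: 13000 * 0.932 + 9300 * 0.581 = 12116 + 5403 = 17519
→ [3326, 5270, 5404, 7237, 17519]
Period 2.
Births: 5404 * 0.2 = 1081  |  7237 * 0.142 = 1028 → 2109
10–19: 3326 * 0.976 = 3246
20–29: 5270 * 0.948 = 4996
30–39: 5404 * 0.978 = 5285
40+: 7237 * 0.932 + 17519 * 0.581 = 6745 + 10179 = 16924
→ [2109, 3246, 4996, 5285, 16924]
Period 3.
Births: 4996 * 0.2 = 999  |  5285 * 0.142 = 750 → 1749
10–19: 2109 * 0.976 = 2058
20–29: 3246 * 0.948 = 3077
30–39: 4996 * 0.978 = 4886
40+: 5285 * 0.932 + 16924 * 0.581 = 4926 + 9833 = 14759
→ [1749, 2058, 3077, 4886, 14759]
Period 4.
Births: 3077 * 0.2 = 615  |  4886 * 0.142 = 694 → 1309
10–19: 1749 * 0.976 = 1707
20–29: 2058 * 0.948 = 1951
30–39: 3077 * 0.978 = 3009
40+: 4886 * 0.932 + 14759 * 0.581 = 4554 + 8575 = 13129
→ [1309, 1707, 1951, 3009, 13129]
Total: 40800 → 21105; change = -19695; percentage change = -48.3%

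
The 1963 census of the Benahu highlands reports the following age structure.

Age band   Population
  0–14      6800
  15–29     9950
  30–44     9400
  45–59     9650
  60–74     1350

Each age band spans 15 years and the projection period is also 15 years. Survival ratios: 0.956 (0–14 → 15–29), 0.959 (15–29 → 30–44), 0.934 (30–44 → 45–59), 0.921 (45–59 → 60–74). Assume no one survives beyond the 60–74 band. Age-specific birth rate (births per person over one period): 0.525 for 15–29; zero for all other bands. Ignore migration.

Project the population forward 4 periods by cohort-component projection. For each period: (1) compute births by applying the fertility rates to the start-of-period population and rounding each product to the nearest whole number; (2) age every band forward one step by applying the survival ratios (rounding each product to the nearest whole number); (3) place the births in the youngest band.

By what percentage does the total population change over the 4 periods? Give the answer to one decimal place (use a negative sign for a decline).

-53.7

Call the bands 1 to 5, youngest first.
Period 1.
Births: 9950 * 0.525 = 5224
Band 2: 6800 * 0.956 = 6501
Band 3: 9950 * 0.959 = 9542
Band 4: 9400 * 0.934 = 8780
Band 5: 9650 * 0.921 = 8888
→ [5224, 6501, 9542, 8780, 8888]
Period 2.
Births: 6501 * 0.525 = 3413
Band 2: 5224 * 0.956 = 4994
Band 3: 6501 * 0.959 = 6234
Band 4: 9542 * 0.934 = 8912
Band 5: 8780 * 0.921 = 8086
→ [3413, 4994, 6234, 8912, 8086]
Period 3.
Births: 4994 * 0.525 = 2622
Band 2: 3413 * 0.956 = 3263
Band 3: 4994 * 0.959 = 4789
Band 4: 6234 * 0.934 = 5823
Band 5: 8912 * 0.921 = 8208
→ [2622, 3263, 4789, 5823, 8208]
Period 4.
Births: 3263 * 0.525 = 1713
Band 2: 2622 * 0.956 = 2507
Band 3: 3263 * 0.959 = 3129
Band 4: 4789 * 0.934 = 4473
Band 5: 5823 * 0.921 = 5363
→ [1713, 2507, 3129, 4473, 5363]
Total: 37150 → 17185; change = -19965; percentage change = -53.7%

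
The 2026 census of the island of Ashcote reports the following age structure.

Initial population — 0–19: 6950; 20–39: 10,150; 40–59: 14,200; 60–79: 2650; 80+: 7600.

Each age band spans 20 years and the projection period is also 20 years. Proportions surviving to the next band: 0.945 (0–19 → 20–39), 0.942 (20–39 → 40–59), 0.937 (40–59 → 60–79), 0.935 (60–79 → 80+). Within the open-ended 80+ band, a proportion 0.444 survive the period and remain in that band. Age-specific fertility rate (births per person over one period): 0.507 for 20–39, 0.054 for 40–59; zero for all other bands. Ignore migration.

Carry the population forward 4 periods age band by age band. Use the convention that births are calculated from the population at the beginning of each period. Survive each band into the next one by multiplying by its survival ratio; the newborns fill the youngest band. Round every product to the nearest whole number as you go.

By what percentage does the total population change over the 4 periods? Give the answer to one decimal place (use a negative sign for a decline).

-38.4

Numbering the groups 1..5 from youngest to oldest:
Period 1:
Births: 10150 × 0.507 = 5146  |  14200 × 0.054 = 767 → total 5913
Group 2: 6950 × 0.945 = 6568
Group 3: 10150 × 0.942 = 9561
Group 4: 14200 × 0.937 = 13305
Group 5: 2650 × 0.935 + 7600 × 0.444 = 2478 + 3374 = 5852
End of period: [5913, 6568, 9561, 13305, 5852]
Period 2:
Births: 6568 × 0.507 = 3330  |  9561 × 0.054 = 516 → total 3846
Group 2: 5913 × 0.945 = 5588
Group 3: 6568 × 0.942 = 6187
Group 4: 9561 × 0.937 = 8959
Group 5: 13305 × 0.935 + 5852 × 0.444 = 12440 + 2598 = 15038
End of period: [3846, 5588, 6187, 8959, 15038]
Period 3:
Births: 5588 × 0.507 = 2833  |  6187 × 0.054 = 334 → total 3167
Group 2: 3846 × 0.945 = 3634
Group 3: 5588 × 0.942 = 5264
Group 4: 6187 × 0.937 = 5797
Group 5: 8959 × 0.935 + 15038 × 0.444 = 8377 + 6677 = 15054
End of period: [3167, 3634, 5264, 5797, 15054]
Period 4:
Births: 3634 × 0.507 = 1842  |  5264 × 0.054 = 284 → total 2126
Group 2: 3167 × 0.945 = 2993
Group 3: 3634 × 0.942 = 3423
Group 4: 5264 × 0.937 = 4932
Group 5: 5797 × 0.935 + 15054 × 0.444 = 5420 + 6684 = 12104
End of period: [2126, 2993, 3423, 4932, 12104]
Total: 41550 → 25578; change = -15972; percentage change = -38.4%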